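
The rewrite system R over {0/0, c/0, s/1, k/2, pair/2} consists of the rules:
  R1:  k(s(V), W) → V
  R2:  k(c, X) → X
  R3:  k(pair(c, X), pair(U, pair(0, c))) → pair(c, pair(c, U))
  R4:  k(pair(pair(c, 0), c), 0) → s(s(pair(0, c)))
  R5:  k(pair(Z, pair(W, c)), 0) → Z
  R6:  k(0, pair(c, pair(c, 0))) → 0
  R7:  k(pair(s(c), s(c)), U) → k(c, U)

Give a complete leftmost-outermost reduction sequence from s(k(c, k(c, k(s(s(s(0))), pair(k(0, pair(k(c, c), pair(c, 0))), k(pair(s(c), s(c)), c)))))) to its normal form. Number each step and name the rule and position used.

s(s(s(0)))

1. s(k(c, k(c, k(s(s(s(0))), pair(k(0, pair(k(c, c), pair(c, 0))), k(pair(s(c), s(c)), c))))))  →  s(k(c, k(s(s(s(0))), pair(k(0, pair(k(c, c), pair(c, 0))), k(pair(s(c), s(c)), c)))))   [R2 at 1]
2. s(k(c, k(s(s(s(0))), pair(k(0, pair(k(c, c), pair(c, 0))), k(pair(s(c), s(c)), c)))))  →  s(k(s(s(s(0))), pair(k(0, pair(k(c, c), pair(c, 0))), k(pair(s(c), s(c)), c))))   [R2 at 1]
3. s(k(s(s(s(0))), pair(k(0, pair(k(c, c), pair(c, 0))), k(pair(s(c), s(c)), c))))  →  s(s(s(0)))   [R1 at 1]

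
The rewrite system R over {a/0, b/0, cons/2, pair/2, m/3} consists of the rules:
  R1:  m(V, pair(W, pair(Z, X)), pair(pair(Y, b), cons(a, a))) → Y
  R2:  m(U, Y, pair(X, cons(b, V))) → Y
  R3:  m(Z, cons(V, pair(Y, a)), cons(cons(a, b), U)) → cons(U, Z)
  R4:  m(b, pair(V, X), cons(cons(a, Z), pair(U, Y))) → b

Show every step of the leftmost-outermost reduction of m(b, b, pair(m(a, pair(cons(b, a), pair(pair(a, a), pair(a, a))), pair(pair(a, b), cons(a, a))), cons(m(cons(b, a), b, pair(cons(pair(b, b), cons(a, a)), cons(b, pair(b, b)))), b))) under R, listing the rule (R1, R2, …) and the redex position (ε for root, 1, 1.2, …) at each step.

1. m(b, b, pair(m(a, pair(cons(b, a), pair(pair(a, a), pair(a, a))), pair(pair(a, b), cons(a, a))), cons(m(cons(b, a), b, pair(cons(pair(b, b), cons(a, a)), cons(b, pair(b, b)))), b)))  →  m(b, b, pair(a, cons(m(cons(b, a), b, pair(cons(pair(b, b), cons(a, a)), cons(b, pair(b, b)))), b)))   [R1 at 3.1]
2. m(b, b, pair(a, cons(m(cons(b, a), b, pair(cons(pair(b, b), cons(a, a)), cons(b, pair(b, b)))), b)))  →  m(b, b, pair(a, cons(b, b)))   [R2 at 3.2.1]
3. m(b, b, pair(a, cons(b, b)))  →  b   [R2 at ε]

b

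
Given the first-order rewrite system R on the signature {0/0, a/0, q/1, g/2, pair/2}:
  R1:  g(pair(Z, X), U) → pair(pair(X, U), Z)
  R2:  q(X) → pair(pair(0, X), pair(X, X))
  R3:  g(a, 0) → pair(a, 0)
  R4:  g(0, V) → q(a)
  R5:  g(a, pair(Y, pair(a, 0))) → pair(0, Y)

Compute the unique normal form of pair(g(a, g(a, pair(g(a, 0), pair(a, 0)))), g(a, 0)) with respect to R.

pair(pair(0, 0), pair(a, 0))

1. pair(g(a, g(a, pair(g(a, 0), pair(a, 0)))), g(a, 0))  →  pair(g(a, pair(0, g(a, 0))), g(a, 0))   [R5 at 1.2]
2. pair(g(a, pair(0, g(a, 0))), g(a, 0))  →  pair(g(a, pair(0, pair(a, 0))), g(a, 0))   [R3 at 1.2.2]
3. pair(g(a, pair(0, pair(a, 0))), g(a, 0))  →  pair(pair(0, 0), g(a, 0))   [R5 at 1]
4. pair(pair(0, 0), g(a, 0))  →  pair(pair(0, 0), pair(a, 0))   [R3 at 2]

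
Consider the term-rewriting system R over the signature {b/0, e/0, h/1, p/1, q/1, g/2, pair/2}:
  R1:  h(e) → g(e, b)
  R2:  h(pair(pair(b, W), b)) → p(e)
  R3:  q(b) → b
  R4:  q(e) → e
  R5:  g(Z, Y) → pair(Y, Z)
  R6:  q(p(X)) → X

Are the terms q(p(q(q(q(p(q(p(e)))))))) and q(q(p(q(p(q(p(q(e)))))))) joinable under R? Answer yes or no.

Reduce t₁ = q(p(q(q(q(p(q(p(e)))))))):
1. q(p(q(q(q(p(q(p(e))))))))  →  q(q(q(p(q(p(e))))))   [R6 at ε]
2. q(q(q(p(q(p(e))))))  →  q(q(q(p(e))))   [R6 at 1.1]
3. q(q(q(p(e))))  →  q(q(e))   [R6 at 1.1]
4. q(q(e))  →  q(e)   [R4 at 1]
5. q(e)  →  e   [R4 at ε]

Reduce t₂ = q(q(p(q(p(q(p(q(e)))))))):
1. q(q(p(q(p(q(p(q(e))))))))  →  q(q(p(q(p(q(e))))))   [R6 at 1]
2. q(q(p(q(p(q(e))))))  →  q(q(p(q(e))))   [R6 at 1]
3. q(q(p(q(e))))  →  q(q(e))   [R6 at 1]
4. q(q(e))  →  q(e)   [R4 at 1]
5. q(e)  →  e   [R4 at ε]

yes — NF(t₁) = e, NF(t₂) = e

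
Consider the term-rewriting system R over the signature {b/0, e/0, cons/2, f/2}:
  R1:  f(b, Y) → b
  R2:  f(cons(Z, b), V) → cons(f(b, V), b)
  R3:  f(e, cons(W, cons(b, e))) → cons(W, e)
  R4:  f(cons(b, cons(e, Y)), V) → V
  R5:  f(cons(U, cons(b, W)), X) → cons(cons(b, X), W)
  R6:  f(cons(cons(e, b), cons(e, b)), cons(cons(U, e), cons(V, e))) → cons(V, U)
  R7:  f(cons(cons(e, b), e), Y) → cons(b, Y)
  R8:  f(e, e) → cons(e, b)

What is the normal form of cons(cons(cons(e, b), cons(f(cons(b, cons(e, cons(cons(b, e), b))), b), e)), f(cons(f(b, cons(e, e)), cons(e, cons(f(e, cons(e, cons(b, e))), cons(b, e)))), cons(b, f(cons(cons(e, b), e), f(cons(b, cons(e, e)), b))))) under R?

1. cons(cons(cons(e, b), cons(f(cons(b, cons(e, cons(cons(b, e), b))), b), e)), f(cons(f(b, cons(e, e)), cons(e, cons(f(e, cons(e, cons(b, e))), cons(b, e)))), cons(b, f(cons(cons(e, b), e), f(cons(b, cons(e, e)), b)))))  →  cons(cons(cons(e, b), cons(b, e)), f(cons(f(b, cons(e, e)), cons(e, cons(f(e, cons(e, cons(b, e))), cons(b, e)))), cons(b, f(cons(cons(e, b), e), f(cons(b, cons(e, e)), b)))))   [R4 at 1.2.1]
2. cons(cons(cons(e, b), cons(b, e)), f(cons(f(b, cons(e, e)), cons(e, cons(f(e, cons(e, cons(b, e))), cons(b, e)))), cons(b, f(cons(cons(e, b), e), f(cons(b, cons(e, e)), b)))))  →  cons(cons(cons(e, b), cons(b, e)), f(cons(b, cons(e, cons(f(e, cons(e, cons(b, e))), cons(b, e)))), cons(b, f(cons(cons(e, b), e), f(cons(b, cons(e, e)), b)))))   [R1 at 2.1.1]
3. cons(cons(cons(e, b), cons(b, e)), f(cons(b, cons(e, cons(f(e, cons(e, cons(b, e))), cons(b, e)))), cons(b, f(cons(cons(e, b), e), f(cons(b, cons(e, e)), b)))))  →  cons(cons(cons(e, b), cons(b, e)), cons(b, f(cons(cons(e, b), e), f(cons(b, cons(e, e)), b))))   [R4 at 2]
4. cons(cons(cons(e, b), cons(b, e)), cons(b, f(cons(cons(e, b), e), f(cons(b, cons(e, e)), b))))  →  cons(cons(cons(e, b), cons(b, e)), cons(b, cons(b, f(cons(b, cons(e, e)), b))))   [R7 at 2.2]
5. cons(cons(cons(e, b), cons(b, e)), cons(b, cons(b, f(cons(b, cons(e, e)), b))))  →  cons(cons(cons(e, b), cons(b, e)), cons(b, cons(b, b)))   [R4 at 2.2.2]

cons(cons(cons(e, b), cons(b, e)), cons(b, cons(b, b)))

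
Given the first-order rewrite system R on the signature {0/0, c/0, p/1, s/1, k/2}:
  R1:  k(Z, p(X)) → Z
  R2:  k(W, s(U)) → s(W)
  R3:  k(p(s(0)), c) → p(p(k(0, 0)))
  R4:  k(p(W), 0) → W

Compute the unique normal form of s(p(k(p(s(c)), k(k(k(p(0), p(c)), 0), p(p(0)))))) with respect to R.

s(p(s(c)))

1. s(p(k(p(s(c)), k(k(k(p(0), p(c)), 0), p(p(0))))))  →  s(p(k(p(s(c)), k(k(p(0), p(c)), 0))))   [R1 at 1.1.2]
2. s(p(k(p(s(c)), k(k(p(0), p(c)), 0))))  →  s(p(k(p(s(c)), k(p(0), 0))))   [R1 at 1.1.2.1]
3. s(p(k(p(s(c)), k(p(0), 0))))  →  s(p(k(p(s(c)), 0)))   [R4 at 1.1.2]
4. s(p(k(p(s(c)), 0)))  →  s(p(s(c)))   [R4 at 1.1]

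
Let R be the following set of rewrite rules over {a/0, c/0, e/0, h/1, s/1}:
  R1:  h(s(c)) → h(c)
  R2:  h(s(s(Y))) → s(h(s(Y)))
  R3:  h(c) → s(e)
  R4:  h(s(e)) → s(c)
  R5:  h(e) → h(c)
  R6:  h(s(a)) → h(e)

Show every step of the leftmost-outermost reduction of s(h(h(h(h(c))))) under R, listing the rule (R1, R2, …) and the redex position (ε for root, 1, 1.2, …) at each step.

s(s(c))

1. s(h(h(h(h(c)))))  →  s(h(h(h(s(e)))))   [R3 at 1.1.1.1]
2. s(h(h(h(s(e)))))  →  s(h(h(s(c))))   [R4 at 1.1.1]
3. s(h(h(s(c))))  →  s(h(h(c)))   [R1 at 1.1]
4. s(h(h(c)))  →  s(h(s(e)))   [R3 at 1.1]
5. s(h(s(e)))  →  s(s(c))   [R4 at 1]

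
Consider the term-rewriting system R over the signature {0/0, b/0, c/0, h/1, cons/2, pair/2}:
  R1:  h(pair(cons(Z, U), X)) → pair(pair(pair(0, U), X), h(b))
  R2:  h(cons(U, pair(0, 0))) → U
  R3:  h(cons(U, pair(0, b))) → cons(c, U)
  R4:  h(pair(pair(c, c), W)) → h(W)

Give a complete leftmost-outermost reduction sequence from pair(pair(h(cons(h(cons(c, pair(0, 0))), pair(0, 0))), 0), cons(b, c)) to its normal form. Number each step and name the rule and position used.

1. pair(pair(h(cons(h(cons(c, pair(0, 0))), pair(0, 0))), 0), cons(b, c))  →  pair(pair(h(cons(c, pair(0, 0))), 0), cons(b, c))   [R2 at 1.1]
2. pair(pair(h(cons(c, pair(0, 0))), 0), cons(b, c))  →  pair(pair(c, 0), cons(b, c))   [R2 at 1.1]

pair(pair(c, 0), cons(b, c))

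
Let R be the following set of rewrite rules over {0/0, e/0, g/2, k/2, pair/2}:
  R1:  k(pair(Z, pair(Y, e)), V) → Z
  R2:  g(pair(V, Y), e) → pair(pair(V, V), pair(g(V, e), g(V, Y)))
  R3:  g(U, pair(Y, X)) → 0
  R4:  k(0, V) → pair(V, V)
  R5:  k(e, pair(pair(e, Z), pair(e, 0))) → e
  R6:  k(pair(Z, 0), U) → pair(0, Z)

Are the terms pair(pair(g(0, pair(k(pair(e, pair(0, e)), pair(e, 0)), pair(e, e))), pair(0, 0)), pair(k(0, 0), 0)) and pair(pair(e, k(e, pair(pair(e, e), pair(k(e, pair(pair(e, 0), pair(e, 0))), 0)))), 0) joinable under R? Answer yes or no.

no — NF(t₁) = pair(pair(0, pair(0, 0)), pair(pair(0, 0), 0)), NF(t₂) = pair(pair(e, e), 0)

Reduce t₁ = pair(pair(g(0, pair(k(pair(e, pair(0, e)), pair(e, 0)), pair(e, e))), pair(0, 0)), pair(k(0, 0), 0)):
1. pair(pair(g(0, pair(k(pair(e, pair(0, e)), pair(e, 0)), pair(e, e))), pair(0, 0)), pair(k(0, 0), 0))  →  pair(pair(0, pair(0, 0)), pair(k(0, 0), 0))   [R3 at 1.1]
2. pair(pair(0, pair(0, 0)), pair(k(0, 0), 0))  →  pair(pair(0, pair(0, 0)), pair(pair(0, 0), 0))   [R4 at 2.1]

Reduce t₂ = pair(pair(e, k(e, pair(pair(e, e), pair(k(e, pair(pair(e, 0), pair(e, 0))), 0)))), 0):
1. pair(pair(e, k(e, pair(pair(e, e), pair(k(e, pair(pair(e, 0), pair(e, 0))), 0)))), 0)  →  pair(pair(e, k(e, pair(pair(e, e), pair(e, 0)))), 0)   [R5 at 1.2.2.2.1]
2. pair(pair(e, k(e, pair(pair(e, e), pair(e, 0)))), 0)  →  pair(pair(e, e), 0)   [R5 at 1.2]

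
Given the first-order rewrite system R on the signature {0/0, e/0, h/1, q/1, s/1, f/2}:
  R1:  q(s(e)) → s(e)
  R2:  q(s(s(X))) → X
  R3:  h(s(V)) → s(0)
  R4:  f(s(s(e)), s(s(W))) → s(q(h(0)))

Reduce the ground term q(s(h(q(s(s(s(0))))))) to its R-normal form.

0

1. q(s(h(q(s(s(s(0)))))))  →  q(s(h(s(0))))   [R2 at 1.1.1]
2. q(s(h(s(0))))  →  q(s(s(0)))   [R3 at 1.1]
3. q(s(s(0)))  →  0   [R2 at ε]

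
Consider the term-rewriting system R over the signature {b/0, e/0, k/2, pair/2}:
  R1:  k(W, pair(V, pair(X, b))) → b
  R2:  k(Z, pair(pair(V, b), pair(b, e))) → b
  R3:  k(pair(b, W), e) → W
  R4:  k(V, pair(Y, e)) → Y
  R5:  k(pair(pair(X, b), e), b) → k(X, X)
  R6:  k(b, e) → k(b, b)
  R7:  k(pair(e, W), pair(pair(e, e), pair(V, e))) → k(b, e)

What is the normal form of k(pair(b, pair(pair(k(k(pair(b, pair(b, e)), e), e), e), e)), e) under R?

1. k(pair(b, pair(pair(k(k(pair(b, pair(b, e)), e), e), e), e)), e)  →  pair(pair(k(k(pair(b, pair(b, e)), e), e), e), e)   [R3 at ε]
2. pair(pair(k(k(pair(b, pair(b, e)), e), e), e), e)  →  pair(pair(k(pair(b, e), e), e), e)   [R3 at 1.1.1]
3. pair(pair(k(pair(b, e), e), e), e)  →  pair(pair(e, e), e)   [R3 at 1.1]

pair(pair(e, e), e)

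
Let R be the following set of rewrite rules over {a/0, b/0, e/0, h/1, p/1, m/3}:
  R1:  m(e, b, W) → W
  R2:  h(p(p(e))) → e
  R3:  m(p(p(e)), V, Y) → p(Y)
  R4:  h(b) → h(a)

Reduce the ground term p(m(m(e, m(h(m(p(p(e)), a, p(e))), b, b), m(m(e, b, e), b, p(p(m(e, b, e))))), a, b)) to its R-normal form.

1. p(m(m(e, m(h(m(p(p(e)), a, p(e))), b, b), m(m(e, b, e), b, p(p(m(e, b, e))))), a, b))  →  p(m(m(e, m(h(p(p(e))), b, b), m(m(e, b, e), b, p(p(m(e, b, e))))), a, b))   [R3 at 1.1.2.1.1]
2. p(m(m(e, m(h(p(p(e))), b, b), m(m(e, b, e), b, p(p(m(e, b, e))))), a, b))  →  p(m(m(e, m(e, b, b), m(m(e, b, e), b, p(p(m(e, b, e))))), a, b))   [R2 at 1.1.2.1]
3. p(m(m(e, m(e, b, b), m(m(e, b, e), b, p(p(m(e, b, e))))), a, b))  →  p(m(m(e, b, m(m(e, b, e), b, p(p(m(e, b, e))))), a, b))   [R1 at 1.1.2]
4. p(m(m(e, b, m(m(e, b, e), b, p(p(m(e, b, e))))), a, b))  →  p(m(m(m(e, b, e), b, p(p(m(e, b, e)))), a, b))   [R1 at 1.1]
5. p(m(m(m(e, b, e), b, p(p(m(e, b, e)))), a, b))  →  p(m(m(e, b, p(p(m(e, b, e)))), a, b))   [R1 at 1.1.1]
6. p(m(m(e, b, p(p(m(e, b, e)))), a, b))  →  p(m(p(p(m(e, b, e))), a, b))   [R1 at 1.1]
7. p(m(p(p(m(e, b, e))), a, b))  →  p(m(p(p(e)), a, b))   [R1 at 1.1.1.1]
8. p(m(p(p(e)), a, b))  →  p(p(b))   [R3 at 1]

p(p(b))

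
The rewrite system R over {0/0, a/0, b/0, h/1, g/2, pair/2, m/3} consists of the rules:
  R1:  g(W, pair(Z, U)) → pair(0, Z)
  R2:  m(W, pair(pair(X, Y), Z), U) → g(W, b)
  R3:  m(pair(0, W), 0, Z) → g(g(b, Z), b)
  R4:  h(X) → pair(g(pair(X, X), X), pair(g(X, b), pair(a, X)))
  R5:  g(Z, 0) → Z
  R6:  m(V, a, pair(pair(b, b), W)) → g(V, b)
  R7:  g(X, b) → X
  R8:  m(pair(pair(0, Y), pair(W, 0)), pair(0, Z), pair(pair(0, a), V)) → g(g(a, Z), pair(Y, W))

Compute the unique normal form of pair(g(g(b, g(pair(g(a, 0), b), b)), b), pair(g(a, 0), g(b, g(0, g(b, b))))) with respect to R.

pair(pair(0, a), pair(a, b))

1. pair(g(g(b, g(pair(g(a, 0), b), b)), b), pair(g(a, 0), g(b, g(0, g(b, b)))))  →  pair(g(b, g(pair(g(a, 0), b), b)), pair(g(a, 0), g(b, g(0, g(b, b)))))   [R7 at 1]
2. pair(g(b, g(pair(g(a, 0), b), b)), pair(g(a, 0), g(b, g(0, g(b, b)))))  →  pair(g(b, pair(g(a, 0), b)), pair(g(a, 0), g(b, g(0, g(b, b)))))   [R7 at 1.2]
3. pair(g(b, pair(g(a, 0), b)), pair(g(a, 0), g(b, g(0, g(b, b)))))  →  pair(pair(0, g(a, 0)), pair(g(a, 0), g(b, g(0, g(b, b)))))   [R1 at 1]
4. pair(pair(0, g(a, 0)), pair(g(a, 0), g(b, g(0, g(b, b)))))  →  pair(pair(0, a), pair(g(a, 0), g(b, g(0, g(b, b)))))   [R5 at 1.2]
5. pair(pair(0, a), pair(g(a, 0), g(b, g(0, g(b, b)))))  →  pair(pair(0, a), pair(a, g(b, g(0, g(b, b)))))   [R5 at 2.1]
6. pair(pair(0, a), pair(a, g(b, g(0, g(b, b)))))  →  pair(pair(0, a), pair(a, g(b, g(0, b))))   [R7 at 2.2.2.2]
7. pair(pair(0, a), pair(a, g(b, g(0, b))))  →  pair(pair(0, a), pair(a, g(b, 0)))   [R7 at 2.2.2]
8. pair(pair(0, a), pair(a, g(b, 0)))  →  pair(pair(0, a), pair(a, b))   [R5 at 2.2]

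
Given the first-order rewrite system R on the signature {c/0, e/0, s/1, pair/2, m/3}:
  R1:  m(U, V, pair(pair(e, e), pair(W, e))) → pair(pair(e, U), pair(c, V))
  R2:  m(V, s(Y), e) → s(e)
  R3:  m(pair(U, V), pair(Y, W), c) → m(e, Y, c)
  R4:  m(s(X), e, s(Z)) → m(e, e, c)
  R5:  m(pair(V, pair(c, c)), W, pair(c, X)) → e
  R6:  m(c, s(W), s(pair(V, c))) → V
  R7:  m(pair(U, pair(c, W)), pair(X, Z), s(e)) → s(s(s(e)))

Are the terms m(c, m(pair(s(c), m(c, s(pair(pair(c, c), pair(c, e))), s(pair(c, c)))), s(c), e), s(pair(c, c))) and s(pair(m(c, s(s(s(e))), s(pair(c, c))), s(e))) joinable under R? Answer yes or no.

no — NF(t₁) = c, NF(t₂) = s(pair(c, s(e)))

Reduce t₁ = m(c, m(pair(s(c), m(c, s(pair(pair(c, c), pair(c, e))), s(pair(c, c)))), s(c), e), s(pair(c, c))):
1. m(c, m(pair(s(c), m(c, s(pair(pair(c, c), pair(c, e))), s(pair(c, c)))), s(c), e), s(pair(c, c)))  →  m(c, s(e), s(pair(c, c)))   [R2 at 2]
2. m(c, s(e), s(pair(c, c)))  →  c   [R6 at ε]

Reduce t₂ = s(pair(m(c, s(s(s(e))), s(pair(c, c))), s(e))):
1. s(pair(m(c, s(s(s(e))), s(pair(c, c))), s(e)))  →  s(pair(c, s(e)))   [R6 at 1.1]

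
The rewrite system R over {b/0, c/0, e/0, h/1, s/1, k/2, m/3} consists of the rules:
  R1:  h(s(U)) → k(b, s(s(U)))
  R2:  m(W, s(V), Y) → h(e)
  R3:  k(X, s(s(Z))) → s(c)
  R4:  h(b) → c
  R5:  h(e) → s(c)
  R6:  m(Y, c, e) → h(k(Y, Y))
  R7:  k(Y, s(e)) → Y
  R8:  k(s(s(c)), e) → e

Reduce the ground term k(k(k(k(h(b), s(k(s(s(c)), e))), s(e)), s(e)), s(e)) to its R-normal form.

1. k(k(k(k(h(b), s(k(s(s(c)), e))), s(e)), s(e)), s(e))  →  k(k(k(h(b), s(k(s(s(c)), e))), s(e)), s(e))   [R7 at ε]
2. k(k(k(h(b), s(k(s(s(c)), e))), s(e)), s(e))  →  k(k(h(b), s(k(s(s(c)), e))), s(e))   [R7 at ε]
3. k(k(h(b), s(k(s(s(c)), e))), s(e))  →  k(h(b), s(k(s(s(c)), e)))   [R7 at ε]
4. k(h(b), s(k(s(s(c)), e)))  →  k(c, s(k(s(s(c)), e)))   [R4 at 1]
5. k(c, s(k(s(s(c)), e)))  →  k(c, s(e))   [R8 at 2.1]
6. k(c, s(e))  →  c   [R7 at ε]

c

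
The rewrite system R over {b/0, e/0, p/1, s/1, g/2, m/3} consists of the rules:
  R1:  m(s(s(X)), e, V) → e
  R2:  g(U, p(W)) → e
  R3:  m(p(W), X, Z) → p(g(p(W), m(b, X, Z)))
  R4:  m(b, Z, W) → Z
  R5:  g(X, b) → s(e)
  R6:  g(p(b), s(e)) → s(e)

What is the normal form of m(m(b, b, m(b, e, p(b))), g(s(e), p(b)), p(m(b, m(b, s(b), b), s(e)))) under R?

1. m(m(b, b, m(b, e, p(b))), g(s(e), p(b)), p(m(b, m(b, s(b), b), s(e))))  →  m(b, g(s(e), p(b)), p(m(b, m(b, s(b), b), s(e))))   [R4 at 1]
2. m(b, g(s(e), p(b)), p(m(b, m(b, s(b), b), s(e))))  →  g(s(e), p(b))   [R4 at ε]
3. g(s(e), p(b))  →  e   [R2 at ε]

e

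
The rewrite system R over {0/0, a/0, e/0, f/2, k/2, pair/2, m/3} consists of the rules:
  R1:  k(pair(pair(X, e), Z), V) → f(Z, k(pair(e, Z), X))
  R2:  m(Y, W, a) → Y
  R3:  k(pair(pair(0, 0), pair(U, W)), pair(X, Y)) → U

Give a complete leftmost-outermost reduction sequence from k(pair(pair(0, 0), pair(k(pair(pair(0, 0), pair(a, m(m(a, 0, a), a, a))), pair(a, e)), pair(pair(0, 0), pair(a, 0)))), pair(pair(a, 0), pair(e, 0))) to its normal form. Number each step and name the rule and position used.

1. k(pair(pair(0, 0), pair(k(pair(pair(0, 0), pair(a, m(m(a, 0, a), a, a))), pair(a, e)), pair(pair(0, 0), pair(a, 0)))), pair(pair(a, 0), pair(e, 0)))  →  k(pair(pair(0, 0), pair(a, m(m(a, 0, a), a, a))), pair(a, e))   [R3 at ε]
2. k(pair(pair(0, 0), pair(a, m(m(a, 0, a), a, a))), pair(a, e))  →  a   [R3 at ε]

a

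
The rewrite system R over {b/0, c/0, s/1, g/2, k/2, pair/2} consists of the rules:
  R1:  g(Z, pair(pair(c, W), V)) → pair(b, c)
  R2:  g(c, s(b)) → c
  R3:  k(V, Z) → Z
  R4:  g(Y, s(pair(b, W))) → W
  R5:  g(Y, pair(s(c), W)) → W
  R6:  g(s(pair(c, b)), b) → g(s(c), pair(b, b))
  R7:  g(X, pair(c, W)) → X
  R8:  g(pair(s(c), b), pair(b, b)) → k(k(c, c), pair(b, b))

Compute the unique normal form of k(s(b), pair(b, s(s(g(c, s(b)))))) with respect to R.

1. k(s(b), pair(b, s(s(g(c, s(b))))))  →  pair(b, s(s(g(c, s(b)))))   [R3 at ε]
2. pair(b, s(s(g(c, s(b)))))  →  pair(b, s(s(c)))   [R2 at 2.1.1]

pair(b, s(s(c)))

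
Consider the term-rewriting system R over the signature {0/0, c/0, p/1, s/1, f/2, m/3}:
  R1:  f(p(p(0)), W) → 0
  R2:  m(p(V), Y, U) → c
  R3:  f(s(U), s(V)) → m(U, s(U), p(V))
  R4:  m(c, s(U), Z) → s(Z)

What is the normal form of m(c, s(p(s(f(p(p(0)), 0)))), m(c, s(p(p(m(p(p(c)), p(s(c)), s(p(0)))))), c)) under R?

s(s(c))

1. m(c, s(p(s(f(p(p(0)), 0)))), m(c, s(p(p(m(p(p(c)), p(s(c)), s(p(0)))))), c))  →  s(m(c, s(p(p(m(p(p(c)), p(s(c)), s(p(0)))))), c))   [R4 at ε]
2. s(m(c, s(p(p(m(p(p(c)), p(s(c)), s(p(0)))))), c))  →  s(s(c))   [R4 at 1]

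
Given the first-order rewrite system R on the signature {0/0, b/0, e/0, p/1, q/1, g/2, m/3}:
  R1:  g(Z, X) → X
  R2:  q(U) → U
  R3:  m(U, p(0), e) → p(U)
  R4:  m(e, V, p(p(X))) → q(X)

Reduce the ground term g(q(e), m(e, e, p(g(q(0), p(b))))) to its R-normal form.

b

1. g(q(e), m(e, e, p(g(q(0), p(b)))))  →  m(e, e, p(g(q(0), p(b))))   [R1 at ε]
2. m(e, e, p(g(q(0), p(b))))  →  m(e, e, p(p(b)))   [R1 at 3.1]
3. m(e, e, p(p(b)))  →  q(b)   [R4 at ε]
4. q(b)  →  b   [R2 at ε]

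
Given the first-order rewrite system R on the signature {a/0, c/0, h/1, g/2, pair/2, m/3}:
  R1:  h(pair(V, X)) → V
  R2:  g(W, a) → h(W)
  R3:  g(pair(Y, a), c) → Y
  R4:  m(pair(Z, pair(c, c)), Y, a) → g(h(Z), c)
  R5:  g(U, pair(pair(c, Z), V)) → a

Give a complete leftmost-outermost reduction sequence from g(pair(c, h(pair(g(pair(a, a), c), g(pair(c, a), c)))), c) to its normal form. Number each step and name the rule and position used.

1. g(pair(c, h(pair(g(pair(a, a), c), g(pair(c, a), c)))), c)  →  g(pair(c, g(pair(a, a), c)), c)   [R1 at 1.2]
2. g(pair(c, g(pair(a, a), c)), c)  →  g(pair(c, a), c)   [R3 at 1.2]
3. g(pair(c, a), c)  →  c   [R3 at ε]

c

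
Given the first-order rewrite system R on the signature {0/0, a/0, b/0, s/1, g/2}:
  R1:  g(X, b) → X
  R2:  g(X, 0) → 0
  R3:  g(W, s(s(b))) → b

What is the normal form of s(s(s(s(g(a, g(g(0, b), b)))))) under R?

1. s(s(s(s(g(a, g(g(0, b), b))))))  →  s(s(s(s(g(a, g(0, b))))))   [R1 at 1.1.1.1.2]
2. s(s(s(s(g(a, g(0, b))))))  →  s(s(s(s(g(a, 0)))))   [R1 at 1.1.1.1.2]
3. s(s(s(s(g(a, 0)))))  →  s(s(s(s(0))))   [R2 at 1.1.1.1]

s(s(s(s(0))))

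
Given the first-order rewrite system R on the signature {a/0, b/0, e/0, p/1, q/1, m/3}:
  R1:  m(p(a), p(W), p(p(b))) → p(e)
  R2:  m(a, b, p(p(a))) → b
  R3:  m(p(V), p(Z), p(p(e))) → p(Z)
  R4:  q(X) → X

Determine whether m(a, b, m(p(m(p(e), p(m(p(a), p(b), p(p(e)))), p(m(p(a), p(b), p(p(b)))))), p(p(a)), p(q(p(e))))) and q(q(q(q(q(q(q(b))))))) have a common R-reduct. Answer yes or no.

yes — NF(t₁) = b, NF(t₂) = b

Reduce t₁ = m(a, b, m(p(m(p(e), p(m(p(a), p(b), p(p(e)))), p(m(p(a), p(b), p(p(b)))))), p(p(a)), p(q(p(e))))):
1. m(a, b, m(p(m(p(e), p(m(p(a), p(b), p(p(e)))), p(m(p(a), p(b), p(p(b)))))), p(p(a)), p(q(p(e)))))  →  m(a, b, m(p(m(p(e), p(p(b)), p(m(p(a), p(b), p(p(b)))))), p(p(a)), p(q(p(e)))))   [R3 at 3.1.1.2.1]
2. m(a, b, m(p(m(p(e), p(p(b)), p(m(p(a), p(b), p(p(b)))))), p(p(a)), p(q(p(e)))))  →  m(a, b, m(p(m(p(e), p(p(b)), p(p(e)))), p(p(a)), p(q(p(e)))))   [R1 at 3.1.1.3.1]
3. m(a, b, m(p(m(p(e), p(p(b)), p(p(e)))), p(p(a)), p(q(p(e)))))  →  m(a, b, m(p(p(p(b))), p(p(a)), p(q(p(e)))))   [R3 at 3.1.1]
4. m(a, b, m(p(p(p(b))), p(p(a)), p(q(p(e)))))  →  m(a, b, m(p(p(p(b))), p(p(a)), p(p(e))))   [R4 at 3.3.1]
5. m(a, b, m(p(p(p(b))), p(p(a)), p(p(e))))  →  m(a, b, p(p(a)))   [R3 at 3]
6. m(a, b, p(p(a)))  →  b   [R2 at ε]

Reduce t₂ = q(q(q(q(q(q(q(b))))))):
1. q(q(q(q(q(q(q(b)))))))  →  q(q(q(q(q(q(b))))))   [R4 at ε]
2. q(q(q(q(q(q(b))))))  →  q(q(q(q(q(b)))))   [R4 at ε]
3. q(q(q(q(q(b)))))  →  q(q(q(q(b))))   [R4 at ε]
4. q(q(q(q(b))))  →  q(q(q(b)))   [R4 at ε]
5. q(q(q(b)))  →  q(q(b))   [R4 at ε]
6. q(q(b))  →  q(b)   [R4 at ε]
7. q(b)  →  b   [R4 at ε]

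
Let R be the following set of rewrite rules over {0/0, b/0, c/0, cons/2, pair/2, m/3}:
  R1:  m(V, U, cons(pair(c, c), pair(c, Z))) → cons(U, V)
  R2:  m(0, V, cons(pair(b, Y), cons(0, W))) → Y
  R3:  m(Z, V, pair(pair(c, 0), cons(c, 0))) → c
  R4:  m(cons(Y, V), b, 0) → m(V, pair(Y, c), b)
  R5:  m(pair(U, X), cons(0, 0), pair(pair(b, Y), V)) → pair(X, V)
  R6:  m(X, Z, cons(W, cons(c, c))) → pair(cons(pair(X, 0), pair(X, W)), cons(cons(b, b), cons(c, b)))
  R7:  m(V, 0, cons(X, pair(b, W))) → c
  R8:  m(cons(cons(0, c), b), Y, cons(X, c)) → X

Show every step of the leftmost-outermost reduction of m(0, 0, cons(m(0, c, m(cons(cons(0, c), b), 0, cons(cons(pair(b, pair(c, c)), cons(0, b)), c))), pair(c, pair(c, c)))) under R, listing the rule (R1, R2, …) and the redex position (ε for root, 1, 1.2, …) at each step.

1. m(0, 0, cons(m(0, c, m(cons(cons(0, c), b), 0, cons(cons(pair(b, pair(c, c)), cons(0, b)), c))), pair(c, pair(c, c))))  →  m(0, 0, cons(m(0, c, cons(pair(b, pair(c, c)), cons(0, b))), pair(c, pair(c, c))))   [R8 at 3.1.3]
2. m(0, 0, cons(m(0, c, cons(pair(b, pair(c, c)), cons(0, b))), pair(c, pair(c, c))))  →  m(0, 0, cons(pair(c, c), pair(c, pair(c, c))))   [R2 at 3.1]
3. m(0, 0, cons(pair(c, c), pair(c, pair(c, c))))  →  cons(0, 0)   [R1 at ε]

cons(0, 0)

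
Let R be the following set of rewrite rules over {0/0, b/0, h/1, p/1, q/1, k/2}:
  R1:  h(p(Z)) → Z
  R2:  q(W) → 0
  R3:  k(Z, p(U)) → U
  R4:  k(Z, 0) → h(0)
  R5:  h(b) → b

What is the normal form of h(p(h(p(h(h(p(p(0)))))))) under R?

1. h(p(h(p(h(h(p(p(0))))))))  →  h(p(h(h(p(p(0))))))   [R1 at ε]
2. h(p(h(h(p(p(0))))))  →  h(h(p(p(0))))   [R1 at ε]
3. h(h(p(p(0))))  →  h(p(0))   [R1 at 1]
4. h(p(0))  →  0   [R1 at ε]

0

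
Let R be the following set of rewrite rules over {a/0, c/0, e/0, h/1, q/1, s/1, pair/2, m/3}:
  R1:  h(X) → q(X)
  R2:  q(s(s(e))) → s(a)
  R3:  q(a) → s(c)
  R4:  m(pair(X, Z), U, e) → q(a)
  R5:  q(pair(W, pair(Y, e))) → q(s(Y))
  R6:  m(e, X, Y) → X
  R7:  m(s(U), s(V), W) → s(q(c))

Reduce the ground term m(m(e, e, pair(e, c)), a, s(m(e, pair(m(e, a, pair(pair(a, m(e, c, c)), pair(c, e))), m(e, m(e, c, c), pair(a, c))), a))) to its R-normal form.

1. m(m(e, e, pair(e, c)), a, s(m(e, pair(m(e, a, pair(pair(a, m(e, c, c)), pair(c, e))), m(e, m(e, c, c), pair(a, c))), a)))  →  m(e, a, s(m(e, pair(m(e, a, pair(pair(a, m(e, c, c)), pair(c, e))), m(e, m(e, c, c), pair(a, c))), a)))   [R6 at 1]
2. m(e, a, s(m(e, pair(m(e, a, pair(pair(a, m(e, c, c)), pair(c, e))), m(e, m(e, c, c), pair(a, c))), a)))  →  a   [R6 at ε]

a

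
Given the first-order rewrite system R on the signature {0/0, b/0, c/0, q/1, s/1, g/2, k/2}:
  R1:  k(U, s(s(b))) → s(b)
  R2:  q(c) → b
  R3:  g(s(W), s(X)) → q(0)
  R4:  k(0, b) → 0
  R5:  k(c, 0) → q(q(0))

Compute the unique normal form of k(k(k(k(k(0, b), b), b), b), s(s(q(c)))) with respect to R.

s(b)

1. k(k(k(k(k(0, b), b), b), b), s(s(q(c))))  →  k(k(k(k(0, b), b), b), s(s(q(c))))   [R4 at 1.1.1.1]
2. k(k(k(k(0, b), b), b), s(s(q(c))))  →  k(k(k(0, b), b), s(s(q(c))))   [R4 at 1.1.1]
3. k(k(k(0, b), b), s(s(q(c))))  →  k(k(0, b), s(s(q(c))))   [R4 at 1.1]
4. k(k(0, b), s(s(q(c))))  →  k(0, s(s(q(c))))   [R4 at 1]
5. k(0, s(s(q(c))))  →  k(0, s(s(b)))   [R2 at 2.1.1]
6. k(0, s(s(b)))  →  s(b)   [R1 at ε]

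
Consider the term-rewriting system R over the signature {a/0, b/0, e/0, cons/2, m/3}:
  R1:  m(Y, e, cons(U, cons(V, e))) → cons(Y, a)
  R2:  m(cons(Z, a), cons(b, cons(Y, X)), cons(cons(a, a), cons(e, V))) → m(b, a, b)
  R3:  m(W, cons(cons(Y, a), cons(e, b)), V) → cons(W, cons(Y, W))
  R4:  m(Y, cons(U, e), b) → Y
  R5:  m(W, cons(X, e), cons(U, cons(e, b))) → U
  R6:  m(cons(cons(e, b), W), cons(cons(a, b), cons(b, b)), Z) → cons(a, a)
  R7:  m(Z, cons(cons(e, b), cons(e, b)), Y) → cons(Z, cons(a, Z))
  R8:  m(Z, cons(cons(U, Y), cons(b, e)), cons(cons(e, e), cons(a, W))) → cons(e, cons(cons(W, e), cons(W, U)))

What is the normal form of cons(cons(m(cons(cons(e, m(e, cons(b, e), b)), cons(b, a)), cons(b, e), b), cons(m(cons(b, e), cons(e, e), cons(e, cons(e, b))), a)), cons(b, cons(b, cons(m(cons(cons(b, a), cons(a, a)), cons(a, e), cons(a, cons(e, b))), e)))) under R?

1. cons(cons(m(cons(cons(e, m(e, cons(b, e), b)), cons(b, a)), cons(b, e), b), cons(m(cons(b, e), cons(e, e), cons(e, cons(e, b))), a)), cons(b, cons(b, cons(m(cons(cons(b, a), cons(a, a)), cons(a, e), cons(a, cons(e, b))), e))))  →  cons(cons(cons(cons(e, m(e, cons(b, e), b)), cons(b, a)), cons(m(cons(b, e), cons(e, e), cons(e, cons(e, b))), a)), cons(b, cons(b, cons(m(cons(cons(b, a), cons(a, a)), cons(a, e), cons(a, cons(e, b))), e))))   [R4 at 1.1]
2. cons(cons(cons(cons(e, m(e, cons(b, e), b)), cons(b, a)), cons(m(cons(b, e), cons(e, e), cons(e, cons(e, b))), a)), cons(b, cons(b, cons(m(cons(cons(b, a), cons(a, a)), cons(a, e), cons(a, cons(e, b))), e))))  →  cons(cons(cons(cons(e, e), cons(b, a)), cons(m(cons(b, e), cons(e, e), cons(e, cons(e, b))), a)), cons(b, cons(b, cons(m(cons(cons(b, a), cons(a, a)), cons(a, e), cons(a, cons(e, b))), e))))   [R4 at 1.1.1.2]
3. cons(cons(cons(cons(e, e), cons(b, a)), cons(m(cons(b, e), cons(e, e), cons(e, cons(e, b))), a)), cons(b, cons(b, cons(m(cons(cons(b, a), cons(a, a)), cons(a, e), cons(a, cons(e, b))), e))))  →  cons(cons(cons(cons(e, e), cons(b, a)), cons(e, a)), cons(b, cons(b, cons(m(cons(cons(b, a), cons(a, a)), cons(a, e), cons(a, cons(e, b))), e))))   [R5 at 1.2.1]
4. cons(cons(cons(cons(e, e), cons(b, a)), cons(e, a)), cons(b, cons(b, cons(m(cons(cons(b, a), cons(a, a)), cons(a, e), cons(a, cons(e, b))), e))))  →  cons(cons(cons(cons(e, e), cons(b, a)), cons(e, a)), cons(b, cons(b, cons(a, e))))   [R5 at 2.2.2.1]

cons(cons(cons(cons(e, e), cons(b, a)), cons(e, a)), cons(b, cons(b, cons(a, e))))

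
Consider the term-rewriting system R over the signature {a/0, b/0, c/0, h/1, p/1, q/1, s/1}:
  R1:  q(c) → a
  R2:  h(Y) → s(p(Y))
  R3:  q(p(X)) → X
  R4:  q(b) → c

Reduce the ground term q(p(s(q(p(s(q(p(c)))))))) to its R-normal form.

s(s(c))

1. q(p(s(q(p(s(q(p(c))))))))  →  s(q(p(s(q(p(c))))))   [R3 at ε]
2. s(q(p(s(q(p(c))))))  →  s(s(q(p(c))))   [R3 at 1]
3. s(s(q(p(c))))  →  s(s(c))   [R3 at 1.1]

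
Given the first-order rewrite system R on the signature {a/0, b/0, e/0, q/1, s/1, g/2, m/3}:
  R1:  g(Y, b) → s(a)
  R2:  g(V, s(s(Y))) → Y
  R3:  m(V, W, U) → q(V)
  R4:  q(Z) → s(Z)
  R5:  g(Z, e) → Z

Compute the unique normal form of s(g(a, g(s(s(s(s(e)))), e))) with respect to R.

s(s(s(e)))

1. s(g(a, g(s(s(s(s(e)))), e)))  →  s(g(a, s(s(s(s(e))))))   [R5 at 1.2]
2. s(g(a, s(s(s(s(e))))))  →  s(s(s(e)))   [R2 at 1]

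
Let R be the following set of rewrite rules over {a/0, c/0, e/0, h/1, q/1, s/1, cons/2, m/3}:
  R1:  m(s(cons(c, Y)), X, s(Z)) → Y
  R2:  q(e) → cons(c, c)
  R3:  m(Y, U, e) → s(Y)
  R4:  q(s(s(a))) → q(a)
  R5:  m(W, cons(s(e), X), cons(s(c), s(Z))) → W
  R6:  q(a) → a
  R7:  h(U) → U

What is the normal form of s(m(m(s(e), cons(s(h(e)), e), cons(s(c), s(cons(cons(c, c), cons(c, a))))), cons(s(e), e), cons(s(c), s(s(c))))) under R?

1. s(m(m(s(e), cons(s(h(e)), e), cons(s(c), s(cons(cons(c, c), cons(c, a))))), cons(s(e), e), cons(s(c), s(s(c)))))  →  s(m(s(e), cons(s(h(e)), e), cons(s(c), s(cons(cons(c, c), cons(c, a))))))   [R5 at 1]
2. s(m(s(e), cons(s(h(e)), e), cons(s(c), s(cons(cons(c, c), cons(c, a))))))  →  s(m(s(e), cons(s(e), e), cons(s(c), s(cons(cons(c, c), cons(c, a))))))   [R7 at 1.2.1.1]
3. s(m(s(e), cons(s(e), e), cons(s(c), s(cons(cons(c, c), cons(c, a))))))  →  s(s(e))   [R5 at 1]

s(s(e))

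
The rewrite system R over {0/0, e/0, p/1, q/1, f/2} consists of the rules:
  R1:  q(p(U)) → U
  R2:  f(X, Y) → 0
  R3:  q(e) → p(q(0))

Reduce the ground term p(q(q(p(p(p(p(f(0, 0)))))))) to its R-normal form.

p(p(p(0)))

1. p(q(q(p(p(p(p(f(0, 0))))))))  →  p(q(p(p(p(f(0, 0))))))   [R1 at 1.1]
2. p(q(p(p(p(f(0, 0))))))  →  p(p(p(f(0, 0))))   [R1 at 1]
3. p(p(p(f(0, 0))))  →  p(p(p(0)))   [R2 at 1.1.1]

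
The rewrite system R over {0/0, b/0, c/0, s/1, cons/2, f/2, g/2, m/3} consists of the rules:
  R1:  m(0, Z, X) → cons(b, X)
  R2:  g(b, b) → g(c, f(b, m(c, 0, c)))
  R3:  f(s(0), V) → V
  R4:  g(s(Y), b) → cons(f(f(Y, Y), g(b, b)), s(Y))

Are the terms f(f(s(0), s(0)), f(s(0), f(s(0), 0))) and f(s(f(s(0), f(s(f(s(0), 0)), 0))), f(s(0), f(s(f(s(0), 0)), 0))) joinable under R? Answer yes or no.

yes — NF(t₁) = 0, NF(t₂) = 0

Reduce t₁ = f(f(s(0), s(0)), f(s(0), f(s(0), 0))):
1. f(f(s(0), s(0)), f(s(0), f(s(0), 0)))  →  f(s(0), f(s(0), f(s(0), 0)))   [R3 at 1]
2. f(s(0), f(s(0), f(s(0), 0)))  →  f(s(0), f(s(0), 0))   [R3 at ε]
3. f(s(0), f(s(0), 0))  →  f(s(0), 0)   [R3 at ε]
4. f(s(0), 0)  →  0   [R3 at ε]

Reduce t₂ = f(s(f(s(0), f(s(f(s(0), 0)), 0))), f(s(0), f(s(f(s(0), 0)), 0))):
1. f(s(f(s(0), f(s(f(s(0), 0)), 0))), f(s(0), f(s(f(s(0), 0)), 0)))  →  f(s(f(s(f(s(0), 0)), 0)), f(s(0), f(s(f(s(0), 0)), 0)))   [R3 at 1.1]
2. f(s(f(s(f(s(0), 0)), 0)), f(s(0), f(s(f(s(0), 0)), 0)))  →  f(s(f(s(0), 0)), f(s(0), f(s(f(s(0), 0)), 0)))   [R3 at 1.1.1.1]
3. f(s(f(s(0), 0)), f(s(0), f(s(f(s(0), 0)), 0)))  →  f(s(0), f(s(0), f(s(f(s(0), 0)), 0)))   [R3 at 1.1]
4. f(s(0), f(s(0), f(s(f(s(0), 0)), 0)))  →  f(s(0), f(s(f(s(0), 0)), 0))   [R3 at ε]
5. f(s(0), f(s(f(s(0), 0)), 0))  →  f(s(f(s(0), 0)), 0)   [R3 at ε]
6. f(s(f(s(0), 0)), 0)  →  f(s(0), 0)   [R3 at 1.1]
7. f(s(0), 0)  →  0   [R3 at ε]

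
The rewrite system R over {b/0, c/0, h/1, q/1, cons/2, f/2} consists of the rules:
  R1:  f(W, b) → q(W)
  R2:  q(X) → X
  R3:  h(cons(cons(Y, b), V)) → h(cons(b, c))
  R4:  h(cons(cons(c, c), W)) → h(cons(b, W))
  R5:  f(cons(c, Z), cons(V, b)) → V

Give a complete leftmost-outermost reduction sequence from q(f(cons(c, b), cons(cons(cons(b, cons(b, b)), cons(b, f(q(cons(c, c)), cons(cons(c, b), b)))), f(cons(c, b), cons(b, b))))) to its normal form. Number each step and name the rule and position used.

1. q(f(cons(c, b), cons(cons(cons(b, cons(b, b)), cons(b, f(q(cons(c, c)), cons(cons(c, b), b)))), f(cons(c, b), cons(b, b)))))  →  f(cons(c, b), cons(cons(cons(b, cons(b, b)), cons(b, f(q(cons(c, c)), cons(cons(c, b), b)))), f(cons(c, b), cons(b, b))))   [R2 at ε]
2. f(cons(c, b), cons(cons(cons(b, cons(b, b)), cons(b, f(q(cons(c, c)), cons(cons(c, b), b)))), f(cons(c, b), cons(b, b))))  →  f(cons(c, b), cons(cons(cons(b, cons(b, b)), cons(b, f(cons(c, c), cons(cons(c, b), b)))), f(cons(c, b), cons(b, b))))   [R2 at 2.1.2.2.1]
3. f(cons(c, b), cons(cons(cons(b, cons(b, b)), cons(b, f(cons(c, c), cons(cons(c, b), b)))), f(cons(c, b), cons(b, b))))  →  f(cons(c, b), cons(cons(cons(b, cons(b, b)), cons(b, cons(c, b))), f(cons(c, b), cons(b, b))))   [R5 at 2.1.2.2]
4. f(cons(c, b), cons(cons(cons(b, cons(b, b)), cons(b, cons(c, b))), f(cons(c, b), cons(b, b))))  →  f(cons(c, b), cons(cons(cons(b, cons(b, b)), cons(b, cons(c, b))), b))   [R5 at 2.2]
5. f(cons(c, b), cons(cons(cons(b, cons(b, b)), cons(b, cons(c, b))), b))  →  cons(cons(b, cons(b, b)), cons(b, cons(c, b)))   [R5 at ε]

cons(cons(b, cons(b, b)), cons(b, cons(c, b)))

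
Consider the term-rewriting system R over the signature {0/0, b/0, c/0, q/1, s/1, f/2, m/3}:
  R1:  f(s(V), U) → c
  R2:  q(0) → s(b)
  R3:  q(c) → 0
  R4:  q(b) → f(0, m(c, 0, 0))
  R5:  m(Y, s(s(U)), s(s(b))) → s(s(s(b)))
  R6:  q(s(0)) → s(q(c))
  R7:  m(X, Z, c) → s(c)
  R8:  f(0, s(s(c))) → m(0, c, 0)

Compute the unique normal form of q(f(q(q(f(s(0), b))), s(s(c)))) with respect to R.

1. q(f(q(q(f(s(0), b))), s(s(c))))  →  q(f(q(q(c)), s(s(c))))   [R1 at 1.1.1.1]
2. q(f(q(q(c)), s(s(c))))  →  q(f(q(0), s(s(c))))   [R3 at 1.1.1]
3. q(f(q(0), s(s(c))))  →  q(f(s(b), s(s(c))))   [R2 at 1.1]
4. q(f(s(b), s(s(c))))  →  q(c)   [R1 at 1]
5. q(c)  →  0   [R3 at ε]

0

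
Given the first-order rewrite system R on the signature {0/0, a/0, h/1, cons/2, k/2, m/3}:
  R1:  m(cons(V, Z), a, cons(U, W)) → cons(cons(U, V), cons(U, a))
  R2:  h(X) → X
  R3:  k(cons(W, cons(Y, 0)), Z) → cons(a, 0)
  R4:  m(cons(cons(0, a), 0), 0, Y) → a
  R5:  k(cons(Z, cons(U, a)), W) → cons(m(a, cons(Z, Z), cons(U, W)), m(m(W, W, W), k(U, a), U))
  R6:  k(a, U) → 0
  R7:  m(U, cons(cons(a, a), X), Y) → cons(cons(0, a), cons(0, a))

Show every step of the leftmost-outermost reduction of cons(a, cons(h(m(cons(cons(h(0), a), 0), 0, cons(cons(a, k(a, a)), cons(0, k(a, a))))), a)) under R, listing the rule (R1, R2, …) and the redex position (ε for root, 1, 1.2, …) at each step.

cons(a, cons(a, a))

1. cons(a, cons(h(m(cons(cons(h(0), a), 0), 0, cons(cons(a, k(a, a)), cons(0, k(a, a))))), a))  →  cons(a, cons(m(cons(cons(h(0), a), 0), 0, cons(cons(a, k(a, a)), cons(0, k(a, a)))), a))   [R2 at 2.1]
2. cons(a, cons(m(cons(cons(h(0), a), 0), 0, cons(cons(a, k(a, a)), cons(0, k(a, a)))), a))  →  cons(a, cons(m(cons(cons(0, a), 0), 0, cons(cons(a, k(a, a)), cons(0, k(a, a)))), a))   [R2 at 2.1.1.1.1]
3. cons(a, cons(m(cons(cons(0, a), 0), 0, cons(cons(a, k(a, a)), cons(0, k(a, a)))), a))  →  cons(a, cons(a, a))   [R4 at 2.1]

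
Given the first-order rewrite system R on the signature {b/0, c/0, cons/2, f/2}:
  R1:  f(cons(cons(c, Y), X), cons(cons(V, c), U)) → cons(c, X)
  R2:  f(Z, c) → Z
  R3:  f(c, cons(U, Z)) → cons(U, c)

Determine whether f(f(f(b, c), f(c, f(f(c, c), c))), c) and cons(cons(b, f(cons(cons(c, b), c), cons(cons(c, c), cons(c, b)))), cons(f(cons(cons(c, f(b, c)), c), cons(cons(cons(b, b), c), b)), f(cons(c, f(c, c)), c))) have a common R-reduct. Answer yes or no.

no — NF(t₁) = b, NF(t₂) = cons(cons(b, cons(c, c)), cons(cons(c, c), cons(c, c)))

Reduce t₁ = f(f(f(b, c), f(c, f(f(c, c), c))), c):
1. f(f(f(b, c), f(c, f(f(c, c), c))), c)  →  f(f(b, c), f(c, f(f(c, c), c)))   [R2 at ε]
2. f(f(b, c), f(c, f(f(c, c), c)))  →  f(b, f(c, f(f(c, c), c)))   [R2 at 1]
3. f(b, f(c, f(f(c, c), c)))  →  f(b, f(c, f(c, c)))   [R2 at 2.2]
4. f(b, f(c, f(c, c)))  →  f(b, f(c, c))   [R2 at 2.2]
5. f(b, f(c, c))  →  f(b, c)   [R2 at 2]
6. f(b, c)  →  b   [R2 at ε]

Reduce t₂ = cons(cons(b, f(cons(cons(c, b), c), cons(cons(c, c), cons(c, b)))), cons(f(cons(cons(c, f(b, c)), c), cons(cons(cons(b, b), c), b)), f(cons(c, f(c, c)), c))):
1. cons(cons(b, f(cons(cons(c, b), c), cons(cons(c, c), cons(c, b)))), cons(f(cons(cons(c, f(b, c)), c), cons(cons(cons(b, b), c), b)), f(cons(c, f(c, c)), c)))  →  cons(cons(b, cons(c, c)), cons(f(cons(cons(c, f(b, c)), c), cons(cons(cons(b, b), c), b)), f(cons(c, f(c, c)), c)))   [R1 at 1.2]
2. cons(cons(b, cons(c, c)), cons(f(cons(cons(c, f(b, c)), c), cons(cons(cons(b, b), c), b)), f(cons(c, f(c, c)), c)))  →  cons(cons(b, cons(c, c)), cons(cons(c, c), f(cons(c, f(c, c)), c)))   [R1 at 2.1]
3. cons(cons(b, cons(c, c)), cons(cons(c, c), f(cons(c, f(c, c)), c)))  →  cons(cons(b, cons(c, c)), cons(cons(c, c), cons(c, f(c, c))))   [R2 at 2.2]
4. cons(cons(b, cons(c, c)), cons(cons(c, c), cons(c, f(c, c))))  →  cons(cons(b, cons(c, c)), cons(cons(c, c), cons(c, c)))   [R2 at 2.2.2]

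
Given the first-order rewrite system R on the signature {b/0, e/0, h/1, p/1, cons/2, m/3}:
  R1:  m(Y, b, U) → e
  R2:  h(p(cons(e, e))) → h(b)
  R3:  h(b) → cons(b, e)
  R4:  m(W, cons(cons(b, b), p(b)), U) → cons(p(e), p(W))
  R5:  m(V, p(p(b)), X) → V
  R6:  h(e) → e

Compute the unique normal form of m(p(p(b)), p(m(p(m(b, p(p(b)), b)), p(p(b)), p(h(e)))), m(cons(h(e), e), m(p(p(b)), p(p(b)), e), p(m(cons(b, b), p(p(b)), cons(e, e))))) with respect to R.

p(p(b))

1. m(p(p(b)), p(m(p(m(b, p(p(b)), b)), p(p(b)), p(h(e)))), m(cons(h(e), e), m(p(p(b)), p(p(b)), e), p(m(cons(b, b), p(p(b)), cons(e, e)))))  →  m(p(p(b)), p(p(m(b, p(p(b)), b))), m(cons(h(e), e), m(p(p(b)), p(p(b)), e), p(m(cons(b, b), p(p(b)), cons(e, e)))))   [R5 at 2.1]
2. m(p(p(b)), p(p(m(b, p(p(b)), b))), m(cons(h(e), e), m(p(p(b)), p(p(b)), e), p(m(cons(b, b), p(p(b)), cons(e, e)))))  →  m(p(p(b)), p(p(b)), m(cons(h(e), e), m(p(p(b)), p(p(b)), e), p(m(cons(b, b), p(p(b)), cons(e, e)))))   [R5 at 2.1.1]
3. m(p(p(b)), p(p(b)), m(cons(h(e), e), m(p(p(b)), p(p(b)), e), p(m(cons(b, b), p(p(b)), cons(e, e)))))  →  p(p(b))   [R5 at ε]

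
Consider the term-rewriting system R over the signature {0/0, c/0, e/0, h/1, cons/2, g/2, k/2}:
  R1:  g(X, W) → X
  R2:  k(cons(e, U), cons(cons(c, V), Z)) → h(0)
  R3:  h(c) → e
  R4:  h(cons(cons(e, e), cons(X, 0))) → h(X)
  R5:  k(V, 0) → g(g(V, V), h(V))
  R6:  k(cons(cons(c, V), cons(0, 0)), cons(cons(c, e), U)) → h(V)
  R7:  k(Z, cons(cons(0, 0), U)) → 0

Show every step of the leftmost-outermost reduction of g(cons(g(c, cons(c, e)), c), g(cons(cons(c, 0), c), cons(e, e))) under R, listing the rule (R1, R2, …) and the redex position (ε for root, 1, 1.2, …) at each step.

1. g(cons(g(c, cons(c, e)), c), g(cons(cons(c, 0), c), cons(e, e)))  →  cons(g(c, cons(c, e)), c)   [R1 at ε]
2. cons(g(c, cons(c, e)), c)  →  cons(c, c)   [R1 at 1]

cons(c, c)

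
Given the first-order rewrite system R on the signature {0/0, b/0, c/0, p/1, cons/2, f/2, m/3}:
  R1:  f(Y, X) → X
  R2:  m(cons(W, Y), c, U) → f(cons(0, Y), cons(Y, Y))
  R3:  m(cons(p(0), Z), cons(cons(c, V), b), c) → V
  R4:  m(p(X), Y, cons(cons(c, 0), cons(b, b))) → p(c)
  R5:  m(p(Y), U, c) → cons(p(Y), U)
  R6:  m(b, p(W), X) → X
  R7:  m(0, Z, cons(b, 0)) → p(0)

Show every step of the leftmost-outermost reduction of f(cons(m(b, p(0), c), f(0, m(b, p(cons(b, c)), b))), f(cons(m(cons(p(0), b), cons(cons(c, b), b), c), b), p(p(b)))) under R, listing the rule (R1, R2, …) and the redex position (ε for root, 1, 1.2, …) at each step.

1. f(cons(m(b, p(0), c), f(0, m(b, p(cons(b, c)), b))), f(cons(m(cons(p(0), b), cons(cons(c, b), b), c), b), p(p(b))))  →  f(cons(m(cons(p(0), b), cons(cons(c, b), b), c), b), p(p(b)))   [R1 at ε]
2. f(cons(m(cons(p(0), b), cons(cons(c, b), b), c), b), p(p(b)))  →  p(p(b))   [R1 at ε]

p(p(b))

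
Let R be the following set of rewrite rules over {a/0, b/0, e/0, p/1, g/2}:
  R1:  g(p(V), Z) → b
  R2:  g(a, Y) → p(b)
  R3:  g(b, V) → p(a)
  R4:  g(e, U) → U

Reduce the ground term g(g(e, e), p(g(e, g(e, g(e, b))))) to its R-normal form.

p(b)

1. g(g(e, e), p(g(e, g(e, g(e, b)))))  →  g(e, p(g(e, g(e, g(e, b)))))   [R4 at 1]
2. g(e, p(g(e, g(e, g(e, b)))))  →  p(g(e, g(e, g(e, b))))   [R4 at ε]
3. p(g(e, g(e, g(e, b))))  →  p(g(e, g(e, b)))   [R4 at 1]
4. p(g(e, g(e, b)))  →  p(g(e, b))   [R4 at 1]
5. p(g(e, b))  →  p(b)   [R4 at 1]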